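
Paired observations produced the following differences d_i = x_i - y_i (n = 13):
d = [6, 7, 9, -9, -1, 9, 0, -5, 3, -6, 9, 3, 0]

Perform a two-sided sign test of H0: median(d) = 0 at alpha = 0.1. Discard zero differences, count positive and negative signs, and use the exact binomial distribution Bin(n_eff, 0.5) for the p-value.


Step 1: Discard zero differences. Original n = 13; n_eff = number of nonzero differences = 11.
Nonzero differences (with sign): +6, +7, +9, -9, -1, +9, -5, +3, -6, +9, +3
Step 2: Count signs: positive = 7, negative = 4.
Step 3: Under H0: P(positive) = 0.5, so the number of positives S ~ Bin(11, 0.5).
Step 4: Two-sided exact p-value = sum of Bin(11,0.5) probabilities at or below the observed probability = 0.548828.
Step 5: alpha = 0.1. fail to reject H0.

n_eff = 11, pos = 7, neg = 4, p = 0.548828, fail to reject H0.


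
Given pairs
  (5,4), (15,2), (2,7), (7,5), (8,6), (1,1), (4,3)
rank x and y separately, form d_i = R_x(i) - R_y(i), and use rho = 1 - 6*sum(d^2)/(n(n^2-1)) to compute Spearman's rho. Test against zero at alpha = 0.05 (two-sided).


Step 1: Rank x and y separately (midranks; no ties here).
rank(x): 5->4, 15->7, 2->2, 7->5, 8->6, 1->1, 4->3
rank(y): 4->4, 2->2, 7->7, 5->5, 6->6, 1->1, 3->3
Step 2: d_i = R_x(i) - R_y(i); compute d_i^2.
  (4-4)^2=0, (7-2)^2=25, (2-7)^2=25, (5-5)^2=0, (6-6)^2=0, (1-1)^2=0, (3-3)^2=0
sum(d^2) = 50.
Step 3: rho = 1 - 6*50 / (7*(7^2 - 1)) = 1 - 300/336 = 0.107143.
Step 4: Under H0, t = rho * sqrt((n-2)/(1-rho^2)) = 0.2410 ~ t(5).
Step 5: Two-sided p-value from the t-distribution with 5 df = 0.819151.
Step 6: alpha = 0.05. fail to reject H0.

rho = 0.1071, p = 0.819151, fail to reject H0 at alpha = 0.05.


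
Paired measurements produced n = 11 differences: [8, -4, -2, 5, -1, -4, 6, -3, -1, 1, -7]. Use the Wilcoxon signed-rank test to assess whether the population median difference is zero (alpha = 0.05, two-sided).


Step 1: Drop any zero differences (none here) and take |d_i|.
|d| = [8, 4, 2, 5, 1, 4, 6, 3, 1, 1, 7]
Step 2: Midrank |d_i| (ties get averaged ranks).
ranks: |8|->11, |4|->6.5, |2|->4, |5|->8, |1|->2, |4|->6.5, |6|->9, |3|->5, |1|->2, |1|->2, |7|->10
Step 3: Attach original signs; sum ranks with positive sign and with negative sign.
W+ = 11 + 8 + 9 + 2 = 30
W- = 6.5 + 4 + 2 + 6.5 + 5 + 2 + 10 = 36
(Check: W+ + W- = 66 should equal n(n+1)/2 = 66.)
Step 4: Test statistic W = min(W+, W-) = 30.
Step 5: Ties in |d|, so use the tie-corrected normal approximation.
        E[W] = n(n+1)/4 = 11*12/4 = 33.
        Tie groups: |d|=1 (t=3), |d|=4 (t=2); sum(t^3 - t) = 30.
        Var[W] = n(n+1)(2n+1)/24 - sum(t^3-t)/48 = 3036/24 - 30/48 = 125.875.
        z = (W - E[W]) / sqrt(Var[W]) = (30 - 33) / 11.2194 = -0.2674.
        Two-sided p = 2*Phi(z) = 0.789166.
Step 6: alpha = 0.05. fail to reject H0.

W+ = 30, W- = 36, W = min = 30, p = 0.789166, fail to reject H0.


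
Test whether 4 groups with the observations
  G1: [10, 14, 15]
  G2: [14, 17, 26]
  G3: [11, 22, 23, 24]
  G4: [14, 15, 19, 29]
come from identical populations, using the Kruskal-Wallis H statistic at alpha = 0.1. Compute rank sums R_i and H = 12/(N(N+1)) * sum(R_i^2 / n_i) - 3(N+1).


Step 1: Combine all N = 14 observations and assign midranks.
sorted (value, group, rank): (10,G1,1), (11,G3,2), (14,G1,4), (14,G2,4), (14,G4,4), (15,G1,6.5), (15,G4,6.5), (17,G2,8), (19,G4,9), (22,G3,10), (23,G3,11), (24,G3,12), (26,G2,13), (29,G4,14)
Step 2: Sum ranks within each group.
R_1 = 11.5 (n_1 = 3)
R_2 = 25 (n_2 = 3)
R_3 = 35 (n_3 = 4)
R_4 = 33.5 (n_4 = 4)
Step 3: H = 12/(N(N+1)) * sum(R_i^2/n_i) - 3(N+1)
     = 12/(14*15) * (11.5^2/3 + 25^2/3 + 35^2/4 + 33.5^2/4) - 3*15
     = 0.057143 * 839.229 - 45
     = 2.955952.
Step 4: Ties present; correction factor C = 1 - 30/(14^3 - 14) = 0.989011. Corrected H = 2.955952 / 0.989011 = 2.988796.
Step 5: Under H0, H ~ chi^2(3); p-value = 0.393356.
Step 6: alpha = 0.1. fail to reject H0.

H = 2.9888, df = 3, p = 0.393356, fail to reject H0.


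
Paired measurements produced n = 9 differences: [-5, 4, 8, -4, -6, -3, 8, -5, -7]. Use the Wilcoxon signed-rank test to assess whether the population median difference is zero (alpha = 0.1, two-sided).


Step 1: Drop any zero differences (none here) and take |d_i|.
|d| = [5, 4, 8, 4, 6, 3, 8, 5, 7]
Step 2: Midrank |d_i| (ties get averaged ranks).
ranks: |5|->4.5, |4|->2.5, |8|->8.5, |4|->2.5, |6|->6, |3|->1, |8|->8.5, |5|->4.5, |7|->7
Step 3: Attach original signs; sum ranks with positive sign and with negative sign.
W+ = 2.5 + 8.5 + 8.5 = 19.5
W- = 4.5 + 2.5 + 6 + 1 + 4.5 + 7 = 25.5
(Check: W+ + W- = 45 should equal n(n+1)/2 = 45.)
Step 4: Test statistic W = min(W+, W-) = 19.5.
Step 5: Ties in |d|, so use the tie-corrected normal approximation.
        E[W] = n(n+1)/4 = 9*10/4 = 22.5.
        Tie groups: |d|=4 (t=2), |d|=5 (t=2), |d|=8 (t=2); sum(t^3 - t) = 18.
        Var[W] = n(n+1)(2n+1)/24 - sum(t^3-t)/48 = 1710/24 - 18/48 = 70.875.
        z = (W - E[W]) / sqrt(Var[W]) = (19.5 - 22.5) / 8.4187 = -0.3563.
        Two-sided p = 2*Phi(z) = 0.721580.
Step 6: alpha = 0.1. fail to reject H0.

W+ = 19.5, W- = 25.5, W = min = 19.5, p = 0.721580, fail to reject H0.


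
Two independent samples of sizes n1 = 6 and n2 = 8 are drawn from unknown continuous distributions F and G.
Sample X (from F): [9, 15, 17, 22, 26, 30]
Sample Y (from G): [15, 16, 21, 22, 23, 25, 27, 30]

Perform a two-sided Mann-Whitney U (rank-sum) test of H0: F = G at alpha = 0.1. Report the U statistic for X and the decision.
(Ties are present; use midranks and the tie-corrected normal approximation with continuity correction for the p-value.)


Step 1: Combine and sort all 14 observations; assign midranks.
sorted (value, group): (9,X), (15,X), (15,Y), (16,Y), (17,X), (21,Y), (22,X), (22,Y), (23,Y), (25,Y), (26,X), (27,Y), (30,X), (30,Y)
ranks: 9->1, 15->2.5, 15->2.5, 16->4, 17->5, 21->6, 22->7.5, 22->7.5, 23->9, 25->10, 26->11, 27->12, 30->13.5, 30->13.5
Step 2: Rank sum for X: R1 = 1 + 2.5 + 5 + 7.5 + 11 + 13.5 = 40.5.
Step 3: U_X = R1 - n1(n1+1)/2 = 40.5 - 6*7/2 = 40.5 - 21 = 19.5.
       U_Y = n1*n2 - U_X = 48 - 19.5 = 28.5.
Step 4: Ties are present, so use the tie-corrected normal approximation (with continuity correction) for the p-value.
Step 5: p-value = 0.604382; compare to alpha = 0.1. fail to reject H0.

U_X = 19.5, p = 0.604382, fail to reject H0 at alpha = 0.1.


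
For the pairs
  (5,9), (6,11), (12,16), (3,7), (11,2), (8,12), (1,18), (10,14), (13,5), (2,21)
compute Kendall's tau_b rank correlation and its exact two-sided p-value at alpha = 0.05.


Step 1: Enumerate the 45 unordered pairs (i,j) with i<j and classify each by sign(x_j-x_i) * sign(y_j-y_i).
  (1,2):dx=+1,dy=+2->C; (1,3):dx=+7,dy=+7->C; (1,4):dx=-2,dy=-2->C; (1,5):dx=+6,dy=-7->D
  (1,6):dx=+3,dy=+3->C; (1,7):dx=-4,dy=+9->D; (1,8):dx=+5,dy=+5->C; (1,9):dx=+8,dy=-4->D
  (1,10):dx=-3,dy=+12->D; (2,3):dx=+6,dy=+5->C; (2,4):dx=-3,dy=-4->C; (2,5):dx=+5,dy=-9->D
  (2,6):dx=+2,dy=+1->C; (2,7):dx=-5,dy=+7->D; (2,8):dx=+4,dy=+3->C; (2,9):dx=+7,dy=-6->D
  (2,10):dx=-4,dy=+10->D; (3,4):dx=-9,dy=-9->C; (3,5):dx=-1,dy=-14->C; (3,6):dx=-4,dy=-4->C
  (3,7):dx=-11,dy=+2->D; (3,8):dx=-2,dy=-2->C; (3,9):dx=+1,dy=-11->D; (3,10):dx=-10,dy=+5->D
  (4,5):dx=+8,dy=-5->D; (4,6):dx=+5,dy=+5->C; (4,7):dx=-2,dy=+11->D; (4,8):dx=+7,dy=+7->C
  (4,9):dx=+10,dy=-2->D; (4,10):dx=-1,dy=+14->D; (5,6):dx=-3,dy=+10->D; (5,7):dx=-10,dy=+16->D
  (5,8):dx=-1,dy=+12->D; (5,9):dx=+2,dy=+3->C; (5,10):dx=-9,dy=+19->D; (6,7):dx=-7,dy=+6->D
  (6,8):dx=+2,dy=+2->C; (6,9):dx=+5,dy=-7->D; (6,10):dx=-6,dy=+9->D; (7,8):dx=+9,dy=-4->D
  (7,9):dx=+12,dy=-13->D; (7,10):dx=+1,dy=+3->C; (8,9):dx=+3,dy=-9->D; (8,10):dx=-8,dy=+7->D
  (9,10):dx=-11,dy=+16->D
Step 2: C = 18, D = 27, total pairs = 45.
Step 3: tau = (C - D)/(n(n-1)/2) = (18 - 27)/45 = -0.200000.
Step 4: Exact two-sided p-value (enumerate n! = 3628800 permutations of y under H0): p = 0.484313.
Step 5: alpha = 0.05. fail to reject H0.

tau_b = -0.2000 (C=18, D=27), p = 0.484313, fail to reject H0.


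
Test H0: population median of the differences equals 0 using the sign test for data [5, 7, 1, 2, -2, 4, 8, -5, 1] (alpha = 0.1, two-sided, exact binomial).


Step 1: Discard zero differences. Original n = 9; n_eff = number of nonzero differences = 9.
Nonzero differences (with sign): +5, +7, +1, +2, -2, +4, +8, -5, +1
Step 2: Count signs: positive = 7, negative = 2.
Step 3: Under H0: P(positive) = 0.5, so the number of positives S ~ Bin(9, 0.5).
Step 4: Two-sided exact p-value = sum of Bin(9,0.5) probabilities at or below the observed probability = 0.179688.
Step 5: alpha = 0.1. fail to reject H0.

n_eff = 9, pos = 7, neg = 2, p = 0.179688, fail to reject H0.


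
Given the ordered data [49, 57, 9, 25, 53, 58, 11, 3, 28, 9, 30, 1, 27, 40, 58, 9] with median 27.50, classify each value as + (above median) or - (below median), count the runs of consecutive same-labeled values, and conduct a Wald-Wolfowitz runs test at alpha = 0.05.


Step 1: Compute median = 27.50; label A = above, B = below.
Labels in order: AABBAABBABABBAAB  (n_A = 8, n_B = 8)
Step 2: Count runs R = 10.
Step 3: Under H0 (random ordering), E[R] = 2*n_A*n_B/(n_A+n_B) + 1 = 2*8*8/16 + 1 = 9.0000.
        Var[R] = 2*n_A*n_B*(2*n_A*n_B - n_A - n_B) / ((n_A+n_B)^2 * (n_A+n_B-1)) = 14336/3840 = 3.7333.
        SD[R] = 1.9322.
Step 4: Continuity-corrected z = (R - 0.5 - E[R]) / SD[R] = (10 - 0.5 - 9.0000) / 1.9322 = 0.2588.
Step 5: Two-sided p-value via normal approximation = 2*(1 - Phi(|z|)) = 0.795809.
Step 6: alpha = 0.05. fail to reject H0.

R = 10, z = 0.2588, p = 0.795809, fail to reject H0.


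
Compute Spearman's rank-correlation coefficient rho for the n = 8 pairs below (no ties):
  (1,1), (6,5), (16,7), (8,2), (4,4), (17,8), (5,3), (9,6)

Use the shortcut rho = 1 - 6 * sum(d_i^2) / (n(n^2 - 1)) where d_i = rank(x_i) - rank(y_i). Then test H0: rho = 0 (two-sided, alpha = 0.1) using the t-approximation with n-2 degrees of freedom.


Step 1: Rank x and y separately (midranks; no ties here).
rank(x): 1->1, 6->4, 16->7, 8->5, 4->2, 17->8, 5->3, 9->6
rank(y): 1->1, 5->5, 7->7, 2->2, 4->4, 8->8, 3->3, 6->6
Step 2: d_i = R_x(i) - R_y(i); compute d_i^2.
  (1-1)^2=0, (4-5)^2=1, (7-7)^2=0, (5-2)^2=9, (2-4)^2=4, (8-8)^2=0, (3-3)^2=0, (6-6)^2=0
sum(d^2) = 14.
Step 3: rho = 1 - 6*14 / (8*(8^2 - 1)) = 1 - 84/504 = 0.833333.
Step 4: Under H0, t = rho * sqrt((n-2)/(1-rho^2)) = 3.6927 ~ t(6).
Step 5: Two-sided p-value from the t-distribution with 6 df = 0.010176.
Step 6: alpha = 0.1. reject H0.

rho = 0.8333, p = 0.010176, reject H0 at alpha = 0.1.


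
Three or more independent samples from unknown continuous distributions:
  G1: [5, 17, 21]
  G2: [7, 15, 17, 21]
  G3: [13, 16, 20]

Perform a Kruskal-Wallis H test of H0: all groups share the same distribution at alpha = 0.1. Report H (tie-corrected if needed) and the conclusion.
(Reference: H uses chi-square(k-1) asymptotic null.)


Step 1: Combine all N = 10 observations and assign midranks.
sorted (value, group, rank): (5,G1,1), (7,G2,2), (13,G3,3), (15,G2,4), (16,G3,5), (17,G1,6.5), (17,G2,6.5), (20,G3,8), (21,G1,9.5), (21,G2,9.5)
Step 2: Sum ranks within each group.
R_1 = 17 (n_1 = 3)
R_2 = 22 (n_2 = 4)
R_3 = 16 (n_3 = 3)
Step 3: H = 12/(N(N+1)) * sum(R_i^2/n_i) - 3(N+1)
     = 12/(10*11) * (17^2/3 + 22^2/4 + 16^2/3) - 3*11
     = 0.109091 * 302.667 - 33
     = 0.018182.
Step 4: Ties present; correction factor C = 1 - 12/(10^3 - 10) = 0.987879. Corrected H = 0.018182 / 0.987879 = 0.018405.
Step 5: Under H0, H ~ chi^2(2); p-value = 0.990840.
Step 6: alpha = 0.1. fail to reject H0.

H = 0.0184, df = 2, p = 0.990840, fail to reject H0.


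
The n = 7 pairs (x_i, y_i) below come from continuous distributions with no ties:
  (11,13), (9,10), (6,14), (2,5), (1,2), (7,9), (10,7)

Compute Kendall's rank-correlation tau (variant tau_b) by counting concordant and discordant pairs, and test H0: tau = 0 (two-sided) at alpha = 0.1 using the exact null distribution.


Step 1: Enumerate the 21 unordered pairs (i,j) with i<j and classify each by sign(x_j-x_i) * sign(y_j-y_i).
  (1,2):dx=-2,dy=-3->C; (1,3):dx=-5,dy=+1->D; (1,4):dx=-9,dy=-8->C; (1,5):dx=-10,dy=-11->C
  (1,6):dx=-4,dy=-4->C; (1,7):dx=-1,dy=-6->C; (2,3):dx=-3,dy=+4->D; (2,4):dx=-7,dy=-5->C
  (2,5):dx=-8,dy=-8->C; (2,6):dx=-2,dy=-1->C; (2,7):dx=+1,dy=-3->D; (3,4):dx=-4,dy=-9->C
  (3,5):dx=-5,dy=-12->C; (3,6):dx=+1,dy=-5->D; (3,7):dx=+4,dy=-7->D; (4,5):dx=-1,dy=-3->C
  (4,6):dx=+5,dy=+4->C; (4,7):dx=+8,dy=+2->C; (5,6):dx=+6,dy=+7->C; (5,7):dx=+9,dy=+5->C
  (6,7):dx=+3,dy=-2->D
Step 2: C = 15, D = 6, total pairs = 21.
Step 3: tau = (C - D)/(n(n-1)/2) = (15 - 6)/21 = 0.428571.
Step 4: Exact two-sided p-value (enumerate n! = 5040 permutations of y under H0): p = 0.238889.
Step 5: alpha = 0.1. fail to reject H0.

tau_b = 0.4286 (C=15, D=6), p = 0.238889, fail to reject H0.


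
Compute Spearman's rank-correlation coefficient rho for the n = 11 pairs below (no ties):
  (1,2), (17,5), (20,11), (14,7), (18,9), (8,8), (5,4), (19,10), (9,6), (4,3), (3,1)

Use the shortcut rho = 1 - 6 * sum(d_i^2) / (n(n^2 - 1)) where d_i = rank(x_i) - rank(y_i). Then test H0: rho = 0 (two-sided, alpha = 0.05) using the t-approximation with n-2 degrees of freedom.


Step 1: Rank x and y separately (midranks; no ties here).
rank(x): 1->1, 17->8, 20->11, 14->7, 18->9, 8->5, 5->4, 19->10, 9->6, 4->3, 3->2
rank(y): 2->2, 5->5, 11->11, 7->7, 9->9, 8->8, 4->4, 10->10, 6->6, 3->3, 1->1
Step 2: d_i = R_x(i) - R_y(i); compute d_i^2.
  (1-2)^2=1, (8-5)^2=9, (11-11)^2=0, (7-7)^2=0, (9-9)^2=0, (5-8)^2=9, (4-4)^2=0, (10-10)^2=0, (6-6)^2=0, (3-3)^2=0, (2-1)^2=1
sum(d^2) = 20.
Step 3: rho = 1 - 6*20 / (11*(11^2 - 1)) = 1 - 120/1320 = 0.909091.
Step 4: Under H0, t = rho * sqrt((n-2)/(1-rho^2)) = 6.5465 ~ t(9).
Step 5: Two-sided p-value from the t-distribution with 9 df = 0.000106.
Step 6: alpha = 0.05. reject H0.

rho = 0.9091, p = 0.000106, reject H0 at alpha = 0.05.


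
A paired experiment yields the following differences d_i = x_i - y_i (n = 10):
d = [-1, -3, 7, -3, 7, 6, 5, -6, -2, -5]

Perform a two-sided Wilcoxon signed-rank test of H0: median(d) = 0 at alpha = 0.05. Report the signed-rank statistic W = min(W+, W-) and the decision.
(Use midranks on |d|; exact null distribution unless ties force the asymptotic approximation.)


Step 1: Drop any zero differences (none here) and take |d_i|.
|d| = [1, 3, 7, 3, 7, 6, 5, 6, 2, 5]
Step 2: Midrank |d_i| (ties get averaged ranks).
ranks: |1|->1, |3|->3.5, |7|->9.5, |3|->3.5, |7|->9.5, |6|->7.5, |5|->5.5, |6|->7.5, |2|->2, |5|->5.5
Step 3: Attach original signs; sum ranks with positive sign and with negative sign.
W+ = 9.5 + 9.5 + 7.5 + 5.5 = 32
W- = 1 + 3.5 + 3.5 + 7.5 + 2 + 5.5 = 23
(Check: W+ + W- = 55 should equal n(n+1)/2 = 55.)
Step 4: Test statistic W = min(W+, W-) = 23.
Step 5: Ties in |d|, so use the tie-corrected normal approximation.
        E[W] = n(n+1)/4 = 10*11/4 = 27.5.
        Tie groups: |d|=3 (t=2), |d|=5 (t=2), |d|=6 (t=2), |d|=7 (t=2); sum(t^3 - t) = 24.
        Var[W] = n(n+1)(2n+1)/24 - sum(t^3-t)/48 = 2310/24 - 24/48 = 95.75.
        z = (W - E[W]) / sqrt(Var[W]) = (23 - 27.5) / 9.7852 = -0.4599.
        Two-sided p = 2*Phi(z) = 0.645603.
Step 6: alpha = 0.05. fail to reject H0.

W+ = 32, W- = 23, W = min = 23, p = 0.645603, fail to reject H0.


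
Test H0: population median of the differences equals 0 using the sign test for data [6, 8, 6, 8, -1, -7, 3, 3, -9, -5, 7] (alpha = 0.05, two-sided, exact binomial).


Step 1: Discard zero differences. Original n = 11; n_eff = number of nonzero differences = 11.
Nonzero differences (with sign): +6, +8, +6, +8, -1, -7, +3, +3, -9, -5, +7
Step 2: Count signs: positive = 7, negative = 4.
Step 3: Under H0: P(positive) = 0.5, so the number of positives S ~ Bin(11, 0.5).
Step 4: Two-sided exact p-value = sum of Bin(11,0.5) probabilities at or below the observed probability = 0.548828.
Step 5: alpha = 0.05. fail to reject H0.

n_eff = 11, pos = 7, neg = 4, p = 0.548828, fail to reject H0.


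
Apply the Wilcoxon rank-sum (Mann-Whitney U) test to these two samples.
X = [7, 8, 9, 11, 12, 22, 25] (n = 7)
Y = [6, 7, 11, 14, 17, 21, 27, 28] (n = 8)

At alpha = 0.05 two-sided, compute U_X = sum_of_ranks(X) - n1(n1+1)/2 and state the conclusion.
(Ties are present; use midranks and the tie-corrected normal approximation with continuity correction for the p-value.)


Step 1: Combine and sort all 15 observations; assign midranks.
sorted (value, group): (6,Y), (7,X), (7,Y), (8,X), (9,X), (11,X), (11,Y), (12,X), (14,Y), (17,Y), (21,Y), (22,X), (25,X), (27,Y), (28,Y)
ranks: 6->1, 7->2.5, 7->2.5, 8->4, 9->5, 11->6.5, 11->6.5, 12->8, 14->9, 17->10, 21->11, 22->12, 25->13, 27->14, 28->15
Step 2: Rank sum for X: R1 = 2.5 + 4 + 5 + 6.5 + 8 + 12 + 13 = 51.
Step 3: U_X = R1 - n1(n1+1)/2 = 51 - 7*8/2 = 51 - 28 = 23.
       U_Y = n1*n2 - U_X = 56 - 23 = 33.
Step 4: Ties are present, so use the tie-corrected normal approximation (with continuity correction) for the p-value.
Step 5: p-value = 0.601875; compare to alpha = 0.05. fail to reject H0.

U_X = 23, p = 0.601875, fail to reject H0 at alpha = 0.05.


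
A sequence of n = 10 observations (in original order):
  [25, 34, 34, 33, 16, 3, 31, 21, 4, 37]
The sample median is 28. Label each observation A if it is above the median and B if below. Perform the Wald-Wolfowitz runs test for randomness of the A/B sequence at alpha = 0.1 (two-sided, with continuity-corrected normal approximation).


Step 1: Compute median = 28; label A = above, B = below.
Labels in order: BAAABBABBA  (n_A = 5, n_B = 5)
Step 2: Count runs R = 6.
Step 3: Under H0 (random ordering), E[R] = 2*n_A*n_B/(n_A+n_B) + 1 = 2*5*5/10 + 1 = 6.0000.
        Var[R] = 2*n_A*n_B*(2*n_A*n_B - n_A - n_B) / ((n_A+n_B)^2 * (n_A+n_B-1)) = 2000/900 = 2.2222.
        SD[R] = 1.4907.
Step 4: R = E[R], so z = 0 with no continuity correction.
Step 5: Two-sided p-value via normal approximation = 2*(1 - Phi(|z|)) = 1.000000.
Step 6: alpha = 0.1. fail to reject H0.

R = 6, z = 0.0000, p = 1.000000, fail to reject H0.


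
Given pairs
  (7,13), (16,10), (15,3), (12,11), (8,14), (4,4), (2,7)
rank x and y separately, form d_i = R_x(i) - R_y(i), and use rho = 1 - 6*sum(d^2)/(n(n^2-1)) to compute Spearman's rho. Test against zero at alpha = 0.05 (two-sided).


Step 1: Rank x and y separately (midranks; no ties here).
rank(x): 7->3, 16->7, 15->6, 12->5, 8->4, 4->2, 2->1
rank(y): 13->6, 10->4, 3->1, 11->5, 14->7, 4->2, 7->3
Step 2: d_i = R_x(i) - R_y(i); compute d_i^2.
  (3-6)^2=9, (7-4)^2=9, (6-1)^2=25, (5-5)^2=0, (4-7)^2=9, (2-2)^2=0, (1-3)^2=4
sum(d^2) = 56.
Step 3: rho = 1 - 6*56 / (7*(7^2 - 1)) = 1 - 336/336 = 0.000000.
Step 4: Under H0, t = rho * sqrt((n-2)/(1-rho^2)) = 0.0000 ~ t(5).
Step 5: Two-sided p-value from the t-distribution with 5 df = 1.000000.
Step 6: alpha = 0.05. fail to reject H0.

rho = 0.0000, p = 1.000000, fail to reject H0 at alpha = 0.05.


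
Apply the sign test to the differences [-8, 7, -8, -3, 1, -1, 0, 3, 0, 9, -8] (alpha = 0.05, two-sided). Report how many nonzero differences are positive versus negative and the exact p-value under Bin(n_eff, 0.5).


Step 1: Discard zero differences. Original n = 11; n_eff = number of nonzero differences = 9.
Nonzero differences (with sign): -8, +7, -8, -3, +1, -1, +3, +9, -8
Step 2: Count signs: positive = 4, negative = 5.
Step 3: Under H0: P(positive) = 0.5, so the number of positives S ~ Bin(9, 0.5).
Step 4: Two-sided exact p-value = sum of Bin(9,0.5) probabilities at or below the observed probability = 1.000000.
Step 5: alpha = 0.05. fail to reject H0.

n_eff = 9, pos = 4, neg = 5, p = 1.000000, fail to reject H0.


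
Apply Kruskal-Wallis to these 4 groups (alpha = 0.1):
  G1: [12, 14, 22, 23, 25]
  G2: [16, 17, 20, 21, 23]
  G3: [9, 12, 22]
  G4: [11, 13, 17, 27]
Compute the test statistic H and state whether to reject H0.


Step 1: Combine all N = 17 observations and assign midranks.
sorted (value, group, rank): (9,G3,1), (11,G4,2), (12,G1,3.5), (12,G3,3.5), (13,G4,5), (14,G1,6), (16,G2,7), (17,G2,8.5), (17,G4,8.5), (20,G2,10), (21,G2,11), (22,G1,12.5), (22,G3,12.5), (23,G1,14.5), (23,G2,14.5), (25,G1,16), (27,G4,17)
Step 2: Sum ranks within each group.
R_1 = 52.5 (n_1 = 5)
R_2 = 51 (n_2 = 5)
R_3 = 17 (n_3 = 3)
R_4 = 32.5 (n_4 = 4)
Step 3: H = 12/(N(N+1)) * sum(R_i^2/n_i) - 3(N+1)
     = 12/(17*18) * (52.5^2/5 + 51^2/5 + 17^2/3 + 32.5^2/4) - 3*18
     = 0.039216 * 1431.85 - 54
     = 2.150817.
Step 4: Ties present; correction factor C = 1 - 24/(17^3 - 17) = 0.995098. Corrected H = 2.150817 / 0.995098 = 2.161412.
Step 5: Under H0, H ~ chi^2(3); p-value = 0.539589.
Step 6: alpha = 0.1. fail to reject H0.

H = 2.1614, df = 3, p = 0.539589, fail to reject H0.


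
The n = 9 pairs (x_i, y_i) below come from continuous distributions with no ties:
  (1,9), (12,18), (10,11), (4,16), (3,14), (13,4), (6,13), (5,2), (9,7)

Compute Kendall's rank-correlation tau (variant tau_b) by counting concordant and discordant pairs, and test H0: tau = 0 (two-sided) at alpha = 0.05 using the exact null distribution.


Step 1: Enumerate the 36 unordered pairs (i,j) with i<j and classify each by sign(x_j-x_i) * sign(y_j-y_i).
  (1,2):dx=+11,dy=+9->C; (1,3):dx=+9,dy=+2->C; (1,4):dx=+3,dy=+7->C; (1,5):dx=+2,dy=+5->C
  (1,6):dx=+12,dy=-5->D; (1,7):dx=+5,dy=+4->C; (1,8):dx=+4,dy=-7->D; (1,9):dx=+8,dy=-2->D
  (2,3):dx=-2,dy=-7->C; (2,4):dx=-8,dy=-2->C; (2,5):dx=-9,dy=-4->C; (2,6):dx=+1,dy=-14->D
  (2,7):dx=-6,dy=-5->C; (2,8):dx=-7,dy=-16->C; (2,9):dx=-3,dy=-11->C; (3,4):dx=-6,dy=+5->D
  (3,5):dx=-7,dy=+3->D; (3,6):dx=+3,dy=-7->D; (3,7):dx=-4,dy=+2->D; (3,8):dx=-5,dy=-9->C
  (3,9):dx=-1,dy=-4->C; (4,5):dx=-1,dy=-2->C; (4,6):dx=+9,dy=-12->D; (4,7):dx=+2,dy=-3->D
  (4,8):dx=+1,dy=-14->D; (4,9):dx=+5,dy=-9->D; (5,6):dx=+10,dy=-10->D; (5,7):dx=+3,dy=-1->D
  (5,8):dx=+2,dy=-12->D; (5,9):dx=+6,dy=-7->D; (6,7):dx=-7,dy=+9->D; (6,8):dx=-8,dy=-2->C
  (6,9):dx=-4,dy=+3->D; (7,8):dx=-1,dy=-11->C; (7,9):dx=+3,dy=-6->D; (8,9):dx=+4,dy=+5->C
Step 2: C = 17, D = 19, total pairs = 36.
Step 3: tau = (C - D)/(n(n-1)/2) = (17 - 19)/36 = -0.055556.
Step 4: Exact two-sided p-value (enumerate n! = 362880 permutations of y under H0): p = 0.919455.
Step 5: alpha = 0.05. fail to reject H0.

tau_b = -0.0556 (C=17, D=19), p = 0.919455, fail to reject H0.


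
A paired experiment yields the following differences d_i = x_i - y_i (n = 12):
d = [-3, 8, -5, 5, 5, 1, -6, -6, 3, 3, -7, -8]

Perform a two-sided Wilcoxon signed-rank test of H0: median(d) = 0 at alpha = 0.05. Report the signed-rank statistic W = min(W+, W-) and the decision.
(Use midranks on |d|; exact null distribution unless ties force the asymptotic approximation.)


Step 1: Drop any zero differences (none here) and take |d_i|.
|d| = [3, 8, 5, 5, 5, 1, 6, 6, 3, 3, 7, 8]
Step 2: Midrank |d_i| (ties get averaged ranks).
ranks: |3|->3, |8|->11.5, |5|->6, |5|->6, |5|->6, |1|->1, |6|->8.5, |6|->8.5, |3|->3, |3|->3, |7|->10, |8|->11.5
Step 3: Attach original signs; sum ranks with positive sign and with negative sign.
W+ = 11.5 + 6 + 6 + 1 + 3 + 3 = 30.5
W- = 3 + 6 + 8.5 + 8.5 + 10 + 11.5 = 47.5
(Check: W+ + W- = 78 should equal n(n+1)/2 = 78.)
Step 4: Test statistic W = min(W+, W-) = 30.5.
Step 5: Ties in |d|, so use the tie-corrected normal approximation.
        E[W] = n(n+1)/4 = 12*13/4 = 39.
        Tie groups: |d|=3 (t=3), |d|=5 (t=3), |d|=6 (t=2), |d|=8 (t=2); sum(t^3 - t) = 60.
        Var[W] = n(n+1)(2n+1)/24 - sum(t^3-t)/48 = 3900/24 - 60/48 = 161.25.
        z = (W - E[W]) / sqrt(Var[W]) = (30.5 - 39) / 12.6984 = -0.6694.
        Two-sided p = 2*Phi(z) = 0.503257.
Step 6: alpha = 0.05. fail to reject H0.

W+ = 30.5, W- = 47.5, W = min = 30.5, p = 0.503257, fail to reject H0.


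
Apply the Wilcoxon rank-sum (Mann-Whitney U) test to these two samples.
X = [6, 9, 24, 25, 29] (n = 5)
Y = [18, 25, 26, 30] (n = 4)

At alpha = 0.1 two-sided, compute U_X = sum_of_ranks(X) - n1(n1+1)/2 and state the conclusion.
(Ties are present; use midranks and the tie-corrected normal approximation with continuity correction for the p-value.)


Step 1: Combine and sort all 9 observations; assign midranks.
sorted (value, group): (6,X), (9,X), (18,Y), (24,X), (25,X), (25,Y), (26,Y), (29,X), (30,Y)
ranks: 6->1, 9->2, 18->3, 24->4, 25->5.5, 25->5.5, 26->7, 29->8, 30->9
Step 2: Rank sum for X: R1 = 1 + 2 + 4 + 5.5 + 8 = 20.5.
Step 3: U_X = R1 - n1(n1+1)/2 = 20.5 - 5*6/2 = 20.5 - 15 = 5.5.
       U_Y = n1*n2 - U_X = 20 - 5.5 = 14.5.
Step 4: Ties are present, so use the tie-corrected normal approximation (with continuity correction) for the p-value.
Step 5: p-value = 0.325163; compare to alpha = 0.1. fail to reject H0.

U_X = 5.5, p = 0.325163, fail to reject H0 at alpha = 0.1.


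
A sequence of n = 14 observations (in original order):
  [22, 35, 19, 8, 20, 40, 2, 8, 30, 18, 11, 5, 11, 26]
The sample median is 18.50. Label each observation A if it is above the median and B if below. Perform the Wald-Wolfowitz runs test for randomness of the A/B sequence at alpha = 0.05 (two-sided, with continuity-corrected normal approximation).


Step 1: Compute median = 18.50; label A = above, B = below.
Labels in order: AAABAABBABBBBA  (n_A = 7, n_B = 7)
Step 2: Count runs R = 7.
Step 3: Under H0 (random ordering), E[R] = 2*n_A*n_B/(n_A+n_B) + 1 = 2*7*7/14 + 1 = 8.0000.
        Var[R] = 2*n_A*n_B*(2*n_A*n_B - n_A - n_B) / ((n_A+n_B)^2 * (n_A+n_B-1)) = 8232/2548 = 3.2308.
        SD[R] = 1.7974.
Step 4: Continuity-corrected z = (R + 0.5 - E[R]) / SD[R] = (7 + 0.5 - 8.0000) / 1.7974 = -0.2782.
Step 5: Two-sided p-value via normal approximation = 2*(1 - Phi(|z|)) = 0.780879.
Step 6: alpha = 0.05. fail to reject H0.

R = 7, z = -0.2782, p = 0.780879, fail to reject H0.


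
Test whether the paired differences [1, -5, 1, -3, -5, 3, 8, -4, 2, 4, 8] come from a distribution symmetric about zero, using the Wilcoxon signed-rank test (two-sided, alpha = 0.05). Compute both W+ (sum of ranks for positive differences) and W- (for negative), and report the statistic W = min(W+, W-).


Step 1: Drop any zero differences (none here) and take |d_i|.
|d| = [1, 5, 1, 3, 5, 3, 8, 4, 2, 4, 8]
Step 2: Midrank |d_i| (ties get averaged ranks).
ranks: |1|->1.5, |5|->8.5, |1|->1.5, |3|->4.5, |5|->8.5, |3|->4.5, |8|->10.5, |4|->6.5, |2|->3, |4|->6.5, |8|->10.5
Step 3: Attach original signs; sum ranks with positive sign and with negative sign.
W+ = 1.5 + 1.5 + 4.5 + 10.5 + 3 + 6.5 + 10.5 = 38
W- = 8.5 + 4.5 + 8.5 + 6.5 = 28
(Check: W+ + W- = 66 should equal n(n+1)/2 = 66.)
Step 4: Test statistic W = min(W+, W-) = 28.
Step 5: Ties in |d|, so use the tie-corrected normal approximation.
        E[W] = n(n+1)/4 = 11*12/4 = 33.
        Tie groups: |d|=1 (t=2), |d|=3 (t=2), |d|=4 (t=2), |d|=5 (t=2), |d|=8 (t=2); sum(t^3 - t) = 30.
        Var[W] = n(n+1)(2n+1)/24 - sum(t^3-t)/48 = 3036/24 - 30/48 = 125.875.
        z = (W - E[W]) / sqrt(Var[W]) = (28 - 33) / 11.2194 = -0.4457.
        Two-sided p = 2*Phi(z) = 0.655845.
Step 6: alpha = 0.05. fail to reject H0.

W+ = 38, W- = 28, W = min = 28, p = 0.655845, fail to reject H0.


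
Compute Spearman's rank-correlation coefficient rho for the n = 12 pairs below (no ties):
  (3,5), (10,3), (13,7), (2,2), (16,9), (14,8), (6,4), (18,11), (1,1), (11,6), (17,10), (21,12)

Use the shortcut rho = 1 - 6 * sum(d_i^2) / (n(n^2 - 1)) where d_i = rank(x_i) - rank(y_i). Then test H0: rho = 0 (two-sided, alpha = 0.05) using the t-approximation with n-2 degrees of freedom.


Step 1: Rank x and y separately (midranks; no ties here).
rank(x): 3->3, 10->5, 13->7, 2->2, 16->9, 14->8, 6->4, 18->11, 1->1, 11->6, 17->10, 21->12
rank(y): 5->5, 3->3, 7->7, 2->2, 9->9, 8->8, 4->4, 11->11, 1->1, 6->6, 10->10, 12->12
Step 2: d_i = R_x(i) - R_y(i); compute d_i^2.
  (3-5)^2=4, (5-3)^2=4, (7-7)^2=0, (2-2)^2=0, (9-9)^2=0, (8-8)^2=0, (4-4)^2=0, (11-11)^2=0, (1-1)^2=0, (6-6)^2=0, (10-10)^2=0, (12-12)^2=0
sum(d^2) = 8.
Step 3: rho = 1 - 6*8 / (12*(12^2 - 1)) = 1 - 48/1716 = 0.972028.
Step 4: Under H0, t = rho * sqrt((n-2)/(1-rho^2)) = 13.0876 ~ t(10).
Step 5: Two-sided p-value from the t-distribution with 10 df = 0.000000.
Step 6: alpha = 0.05. reject H0.

rho = 0.9720, p = 0.000000, reject H0 at alpha = 0.05.


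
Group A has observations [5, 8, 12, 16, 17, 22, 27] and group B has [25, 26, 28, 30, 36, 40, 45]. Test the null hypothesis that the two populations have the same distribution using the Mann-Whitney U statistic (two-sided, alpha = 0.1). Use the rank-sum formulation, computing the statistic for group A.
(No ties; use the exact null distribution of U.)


Step 1: Combine and sort all 14 observations; assign midranks.
sorted (value, group): (5,X), (8,X), (12,X), (16,X), (17,X), (22,X), (25,Y), (26,Y), (27,X), (28,Y), (30,Y), (36,Y), (40,Y), (45,Y)
ranks: 5->1, 8->2, 12->3, 16->4, 17->5, 22->6, 25->7, 26->8, 27->9, 28->10, 30->11, 36->12, 40->13, 45->14
Step 2: Rank sum for X: R1 = 1 + 2 + 3 + 4 + 5 + 6 + 9 = 30.
Step 3: U_X = R1 - n1(n1+1)/2 = 30 - 7*8/2 = 30 - 28 = 2.
       U_Y = n1*n2 - U_X = 49 - 2 = 47.
Step 4: No ties, so the exact null distribution of U (based on enumerating the C(14,7) = 3432 equally likely rank assignments) gives the two-sided p-value.
Step 5: p-value = 0.002331; compare to alpha = 0.1. reject H0.

U_X = 2, p = 0.002331, reject H0 at alpha = 0.1.


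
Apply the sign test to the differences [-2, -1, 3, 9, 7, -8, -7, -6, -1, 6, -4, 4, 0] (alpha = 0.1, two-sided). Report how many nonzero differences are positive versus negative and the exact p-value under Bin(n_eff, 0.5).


Step 1: Discard zero differences. Original n = 13; n_eff = number of nonzero differences = 12.
Nonzero differences (with sign): -2, -1, +3, +9, +7, -8, -7, -6, -1, +6, -4, +4
Step 2: Count signs: positive = 5, negative = 7.
Step 3: Under H0: P(positive) = 0.5, so the number of positives S ~ Bin(12, 0.5).
Step 4: Two-sided exact p-value = sum of Bin(12,0.5) probabilities at or below the observed probability = 0.774414.
Step 5: alpha = 0.1. fail to reject H0.

n_eff = 12, pos = 5, neg = 7, p = 0.774414, fail to reject H0.


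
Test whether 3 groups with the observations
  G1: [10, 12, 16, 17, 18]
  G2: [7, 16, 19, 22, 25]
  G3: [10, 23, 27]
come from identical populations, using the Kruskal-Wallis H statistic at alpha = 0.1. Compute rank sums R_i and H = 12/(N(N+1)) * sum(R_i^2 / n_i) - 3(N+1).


Step 1: Combine all N = 13 observations and assign midranks.
sorted (value, group, rank): (7,G2,1), (10,G1,2.5), (10,G3,2.5), (12,G1,4), (16,G1,5.5), (16,G2,5.5), (17,G1,7), (18,G1,8), (19,G2,9), (22,G2,10), (23,G3,11), (25,G2,12), (27,G3,13)
Step 2: Sum ranks within each group.
R_1 = 27 (n_1 = 5)
R_2 = 37.5 (n_2 = 5)
R_3 = 26.5 (n_3 = 3)
Step 3: H = 12/(N(N+1)) * sum(R_i^2/n_i) - 3(N+1)
     = 12/(13*14) * (27^2/5 + 37.5^2/5 + 26.5^2/3) - 3*14
     = 0.065934 * 661.133 - 42
     = 1.591209.
Step 4: Ties present; correction factor C = 1 - 12/(13^3 - 13) = 0.994505. Corrected H = 1.591209 / 0.994505 = 1.600000.
Step 5: Under H0, H ~ chi^2(2); p-value = 0.449329.
Step 6: alpha = 0.1. fail to reject H0.

H = 1.6000, df = 2, p = 0.449329, fail to reject H0.


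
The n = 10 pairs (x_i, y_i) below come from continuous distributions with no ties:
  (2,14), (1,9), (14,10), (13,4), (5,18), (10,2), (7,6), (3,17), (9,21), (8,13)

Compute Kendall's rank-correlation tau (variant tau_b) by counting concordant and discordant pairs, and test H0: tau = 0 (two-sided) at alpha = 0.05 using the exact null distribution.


Step 1: Enumerate the 45 unordered pairs (i,j) with i<j and classify each by sign(x_j-x_i) * sign(y_j-y_i).
  (1,2):dx=-1,dy=-5->C; (1,3):dx=+12,dy=-4->D; (1,4):dx=+11,dy=-10->D; (1,5):dx=+3,dy=+4->C
  (1,6):dx=+8,dy=-12->D; (1,7):dx=+5,dy=-8->D; (1,8):dx=+1,dy=+3->C; (1,9):dx=+7,dy=+7->C
  (1,10):dx=+6,dy=-1->D; (2,3):dx=+13,dy=+1->C; (2,4):dx=+12,dy=-5->D; (2,5):dx=+4,dy=+9->C
  (2,6):dx=+9,dy=-7->D; (2,7):dx=+6,dy=-3->D; (2,8):dx=+2,dy=+8->C; (2,9):dx=+8,dy=+12->C
  (2,10):dx=+7,dy=+4->C; (3,4):dx=-1,dy=-6->C; (3,5):dx=-9,dy=+8->D; (3,6):dx=-4,dy=-8->C
  (3,7):dx=-7,dy=-4->C; (3,8):dx=-11,dy=+7->D; (3,9):dx=-5,dy=+11->D; (3,10):dx=-6,dy=+3->D
  (4,5):dx=-8,dy=+14->D; (4,6):dx=-3,dy=-2->C; (4,7):dx=-6,dy=+2->D; (4,8):dx=-10,dy=+13->D
  (4,9):dx=-4,dy=+17->D; (4,10):dx=-5,dy=+9->D; (5,6):dx=+5,dy=-16->D; (5,7):dx=+2,dy=-12->D
  (5,8):dx=-2,dy=-1->C; (5,9):dx=+4,dy=+3->C; (5,10):dx=+3,dy=-5->D; (6,7):dx=-3,dy=+4->D
  (6,8):dx=-7,dy=+15->D; (6,9):dx=-1,dy=+19->D; (6,10):dx=-2,dy=+11->D; (7,8):dx=-4,dy=+11->D
  (7,9):dx=+2,dy=+15->C; (7,10):dx=+1,dy=+7->C; (8,9):dx=+6,dy=+4->C; (8,10):dx=+5,dy=-4->D
  (9,10):dx=-1,dy=-8->C
Step 2: C = 19, D = 26, total pairs = 45.
Step 3: tau = (C - D)/(n(n-1)/2) = (19 - 26)/45 = -0.155556.
Step 4: Exact two-sided p-value (enumerate n! = 3628800 permutations of y under H0): p = 0.600654.
Step 5: alpha = 0.05. fail to reject H0.

tau_b = -0.1556 (C=19, D=26), p = 0.600654, fail to reject H0.


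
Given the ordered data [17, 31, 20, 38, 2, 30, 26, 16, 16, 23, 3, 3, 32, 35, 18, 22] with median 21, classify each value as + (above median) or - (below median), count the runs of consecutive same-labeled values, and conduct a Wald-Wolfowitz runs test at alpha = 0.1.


Step 1: Compute median = 21; label A = above, B = below.
Labels in order: BABABAABBABBAABA  (n_A = 8, n_B = 8)
Step 2: Count runs R = 12.
Step 3: Under H0 (random ordering), E[R] = 2*n_A*n_B/(n_A+n_B) + 1 = 2*8*8/16 + 1 = 9.0000.
        Var[R] = 2*n_A*n_B*(2*n_A*n_B - n_A - n_B) / ((n_A+n_B)^2 * (n_A+n_B-1)) = 14336/3840 = 3.7333.
        SD[R] = 1.9322.
Step 4: Continuity-corrected z = (R - 0.5 - E[R]) / SD[R] = (12 - 0.5 - 9.0000) / 1.9322 = 1.2939.
Step 5: Two-sided p-value via normal approximation = 2*(1 - Phi(|z|)) = 0.195709.
Step 6: alpha = 0.1. fail to reject H0.

R = 12, z = 1.2939, p = 0.195709, fail to reject H0.


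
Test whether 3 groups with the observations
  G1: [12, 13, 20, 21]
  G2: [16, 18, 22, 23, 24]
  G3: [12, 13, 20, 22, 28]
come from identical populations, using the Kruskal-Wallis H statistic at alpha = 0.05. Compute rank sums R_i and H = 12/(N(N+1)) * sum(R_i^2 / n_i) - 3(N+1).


Step 1: Combine all N = 14 observations and assign midranks.
sorted (value, group, rank): (12,G1,1.5), (12,G3,1.5), (13,G1,3.5), (13,G3,3.5), (16,G2,5), (18,G2,6), (20,G1,7.5), (20,G3,7.5), (21,G1,9), (22,G2,10.5), (22,G3,10.5), (23,G2,12), (24,G2,13), (28,G3,14)
Step 2: Sum ranks within each group.
R_1 = 21.5 (n_1 = 4)
R_2 = 46.5 (n_2 = 5)
R_3 = 37 (n_3 = 5)
Step 3: H = 12/(N(N+1)) * sum(R_i^2/n_i) - 3(N+1)
     = 12/(14*15) * (21.5^2/4 + 46.5^2/5 + 37^2/5) - 3*15
     = 0.057143 * 821.812 - 45
     = 1.960714.
Step 4: Ties present; correction factor C = 1 - 24/(14^3 - 14) = 0.991209. Corrected H = 1.960714 / 0.991209 = 1.978104.
Step 5: Under H0, H ~ chi^2(2); p-value = 0.371929.
Step 6: alpha = 0.05. fail to reject H0.

H = 1.9781, df = 2, p = 0.371929, fail to reject H0.


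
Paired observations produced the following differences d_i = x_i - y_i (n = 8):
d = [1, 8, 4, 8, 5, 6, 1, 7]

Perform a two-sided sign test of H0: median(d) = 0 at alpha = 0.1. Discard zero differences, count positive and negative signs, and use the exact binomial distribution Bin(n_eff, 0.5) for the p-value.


Step 1: Discard zero differences. Original n = 8; n_eff = number of nonzero differences = 8.
Nonzero differences (with sign): +1, +8, +4, +8, +5, +6, +1, +7
Step 2: Count signs: positive = 8, negative = 0.
Step 3: Under H0: P(positive) = 0.5, so the number of positives S ~ Bin(8, 0.5).
Step 4: Two-sided exact p-value = sum of Bin(8,0.5) probabilities at or below the observed probability = 0.007812.
Step 5: alpha = 0.1. reject H0.

n_eff = 8, pos = 8, neg = 0, p = 0.007812, reject H0.


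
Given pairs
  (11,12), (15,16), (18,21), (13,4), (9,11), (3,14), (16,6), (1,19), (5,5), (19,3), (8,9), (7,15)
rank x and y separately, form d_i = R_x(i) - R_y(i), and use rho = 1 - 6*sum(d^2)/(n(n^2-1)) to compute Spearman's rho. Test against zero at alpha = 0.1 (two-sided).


Step 1: Rank x and y separately (midranks; no ties here).
rank(x): 11->7, 15->9, 18->11, 13->8, 9->6, 3->2, 16->10, 1->1, 5->3, 19->12, 8->5, 7->4
rank(y): 12->7, 16->10, 21->12, 4->2, 11->6, 14->8, 6->4, 19->11, 5->3, 3->1, 9->5, 15->9
Step 2: d_i = R_x(i) - R_y(i); compute d_i^2.
  (7-7)^2=0, (9-10)^2=1, (11-12)^2=1, (8-2)^2=36, (6-6)^2=0, (2-8)^2=36, (10-4)^2=36, (1-11)^2=100, (3-3)^2=0, (12-1)^2=121, (5-5)^2=0, (4-9)^2=25
sum(d^2) = 356.
Step 3: rho = 1 - 6*356 / (12*(12^2 - 1)) = 1 - 2136/1716 = -0.244755.
Step 4: Under H0, t = rho * sqrt((n-2)/(1-rho^2)) = -0.7983 ~ t(10).
Step 5: Two-sided p-value from the t-distribution with 10 df = 0.443262.
Step 6: alpha = 0.1. fail to reject H0.

rho = -0.2448, p = 0.443262, fail to reject H0 at alpha = 0.1.


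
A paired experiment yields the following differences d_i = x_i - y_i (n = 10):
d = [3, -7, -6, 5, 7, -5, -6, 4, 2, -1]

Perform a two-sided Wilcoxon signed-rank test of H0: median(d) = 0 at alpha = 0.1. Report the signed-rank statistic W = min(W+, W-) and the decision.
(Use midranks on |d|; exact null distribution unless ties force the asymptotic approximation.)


Step 1: Drop any zero differences (none here) and take |d_i|.
|d| = [3, 7, 6, 5, 7, 5, 6, 4, 2, 1]
Step 2: Midrank |d_i| (ties get averaged ranks).
ranks: |3|->3, |7|->9.5, |6|->7.5, |5|->5.5, |7|->9.5, |5|->5.5, |6|->7.5, |4|->4, |2|->2, |1|->1
Step 3: Attach original signs; sum ranks with positive sign and with negative sign.
W+ = 3 + 5.5 + 9.5 + 4 + 2 = 24
W- = 9.5 + 7.5 + 5.5 + 7.5 + 1 = 31
(Check: W+ + W- = 55 should equal n(n+1)/2 = 55.)
Step 4: Test statistic W = min(W+, W-) = 24.
Step 5: Ties in |d|, so use the tie-corrected normal approximation.
        E[W] = n(n+1)/4 = 10*11/4 = 27.5.
        Tie groups: |d|=5 (t=2), |d|=6 (t=2), |d|=7 (t=2); sum(t^3 - t) = 18.
        Var[W] = n(n+1)(2n+1)/24 - sum(t^3-t)/48 = 2310/24 - 18/48 = 95.875.
        z = (W - E[W]) / sqrt(Var[W]) = (24 - 27.5) / 9.7916 = -0.3575.
        Two-sided p = 2*Phi(z) = 0.720755.
Step 6: alpha = 0.1. fail to reject H0.

W+ = 24, W- = 31, W = min = 24, p = 0.720755, fail to reject H0.


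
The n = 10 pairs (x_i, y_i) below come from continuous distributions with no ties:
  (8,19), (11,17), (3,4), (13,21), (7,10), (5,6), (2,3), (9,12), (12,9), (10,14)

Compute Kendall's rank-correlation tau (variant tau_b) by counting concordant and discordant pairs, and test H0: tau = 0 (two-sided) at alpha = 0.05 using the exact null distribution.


Step 1: Enumerate the 45 unordered pairs (i,j) with i<j and classify each by sign(x_j-x_i) * sign(y_j-y_i).
  (1,2):dx=+3,dy=-2->D; (1,3):dx=-5,dy=-15->C; (1,4):dx=+5,dy=+2->C; (1,5):dx=-1,dy=-9->C
  (1,6):dx=-3,dy=-13->C; (1,7):dx=-6,dy=-16->C; (1,8):dx=+1,dy=-7->D; (1,9):dx=+4,dy=-10->D
  (1,10):dx=+2,dy=-5->D; (2,3):dx=-8,dy=-13->C; (2,4):dx=+2,dy=+4->C; (2,5):dx=-4,dy=-7->C
  (2,6):dx=-6,dy=-11->C; (2,7):dx=-9,dy=-14->C; (2,8):dx=-2,dy=-5->C; (2,9):dx=+1,dy=-8->D
  (2,10):dx=-1,dy=-3->C; (3,4):dx=+10,dy=+17->C; (3,5):dx=+4,dy=+6->C; (3,6):dx=+2,dy=+2->C
  (3,7):dx=-1,dy=-1->C; (3,8):dx=+6,dy=+8->C; (3,9):dx=+9,dy=+5->C; (3,10):dx=+7,dy=+10->C
  (4,5):dx=-6,dy=-11->C; (4,6):dx=-8,dy=-15->C; (4,7):dx=-11,dy=-18->C; (4,8):dx=-4,dy=-9->C
  (4,9):dx=-1,dy=-12->C; (4,10):dx=-3,dy=-7->C; (5,6):dx=-2,dy=-4->C; (5,7):dx=-5,dy=-7->C
  (5,8):dx=+2,dy=+2->C; (5,9):dx=+5,dy=-1->D; (5,10):dx=+3,dy=+4->C; (6,7):dx=-3,dy=-3->C
  (6,8):dx=+4,dy=+6->C; (6,9):dx=+7,dy=+3->C; (6,10):dx=+5,dy=+8->C; (7,8):dx=+7,dy=+9->C
  (7,9):dx=+10,dy=+6->C; (7,10):dx=+8,dy=+11->C; (8,9):dx=+3,dy=-3->D; (8,10):dx=+1,dy=+2->C
  (9,10):dx=-2,dy=+5->D
Step 2: C = 37, D = 8, total pairs = 45.
Step 3: tau = (C - D)/(n(n-1)/2) = (37 - 8)/45 = 0.644444.
Step 4: Exact two-sided p-value (enumerate n! = 3628800 permutations of y under H0): p = 0.009148.
Step 5: alpha = 0.05. reject H0.

tau_b = 0.6444 (C=37, D=8), p = 0.009148, reject H0.


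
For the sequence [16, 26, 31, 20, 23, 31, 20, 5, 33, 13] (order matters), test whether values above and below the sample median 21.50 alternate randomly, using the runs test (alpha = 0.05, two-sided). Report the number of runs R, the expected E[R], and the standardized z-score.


Step 1: Compute median = 21.50; label A = above, B = below.
Labels in order: BAABAABBAB  (n_A = 5, n_B = 5)
Step 2: Count runs R = 7.
Step 3: Under H0 (random ordering), E[R] = 2*n_A*n_B/(n_A+n_B) + 1 = 2*5*5/10 + 1 = 6.0000.
        Var[R] = 2*n_A*n_B*(2*n_A*n_B - n_A - n_B) / ((n_A+n_B)^2 * (n_A+n_B-1)) = 2000/900 = 2.2222.
        SD[R] = 1.4907.
Step 4: Continuity-corrected z = (R - 0.5 - E[R]) / SD[R] = (7 - 0.5 - 6.0000) / 1.4907 = 0.3354.
Step 5: Two-sided p-value via normal approximation = 2*(1 - Phi(|z|)) = 0.737316.
Step 6: alpha = 0.05. fail to reject H0.

R = 7, z = 0.3354, p = 0.737316, fail to reject H0.
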